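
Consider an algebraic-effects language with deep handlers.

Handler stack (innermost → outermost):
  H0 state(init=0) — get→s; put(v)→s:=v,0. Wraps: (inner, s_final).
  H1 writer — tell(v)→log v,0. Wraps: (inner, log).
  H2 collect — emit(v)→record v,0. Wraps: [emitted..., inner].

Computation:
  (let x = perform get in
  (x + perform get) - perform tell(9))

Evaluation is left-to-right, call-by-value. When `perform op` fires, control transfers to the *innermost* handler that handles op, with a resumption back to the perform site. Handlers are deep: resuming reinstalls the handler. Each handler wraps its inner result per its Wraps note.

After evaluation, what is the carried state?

Answer: 0

Evaluation trace:
get @ H0 ⇒ 0
get @ H0 ⇒ 0
tell(9) @ H1 ⇒ log+=9
H0 returns (0, 0)
H1 returns ((0, 0), (9))
H2 returns [((0, 0), (9))]
= [((0, 0), (9))]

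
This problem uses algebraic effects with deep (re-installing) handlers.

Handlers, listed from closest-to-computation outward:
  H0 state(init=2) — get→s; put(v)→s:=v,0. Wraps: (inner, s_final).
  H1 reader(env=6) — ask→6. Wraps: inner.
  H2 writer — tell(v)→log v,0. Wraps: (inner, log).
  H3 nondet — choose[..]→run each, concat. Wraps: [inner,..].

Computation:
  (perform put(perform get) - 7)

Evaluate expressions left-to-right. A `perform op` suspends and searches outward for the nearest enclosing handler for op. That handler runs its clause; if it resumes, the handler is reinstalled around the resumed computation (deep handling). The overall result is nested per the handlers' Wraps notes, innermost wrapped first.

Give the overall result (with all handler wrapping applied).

Evaluation trace:
get @ H0 ⇒ 2
put(2) @ H0 ⇒ s:=2
H0 returns (-7, 2)
H1 returns (-7, 2)
H2 returns ((-7, 2), ())
H3 returns [((-7, 2), ())]
= [((-7, 2), ())]

Answer: [((-7, 2), ())]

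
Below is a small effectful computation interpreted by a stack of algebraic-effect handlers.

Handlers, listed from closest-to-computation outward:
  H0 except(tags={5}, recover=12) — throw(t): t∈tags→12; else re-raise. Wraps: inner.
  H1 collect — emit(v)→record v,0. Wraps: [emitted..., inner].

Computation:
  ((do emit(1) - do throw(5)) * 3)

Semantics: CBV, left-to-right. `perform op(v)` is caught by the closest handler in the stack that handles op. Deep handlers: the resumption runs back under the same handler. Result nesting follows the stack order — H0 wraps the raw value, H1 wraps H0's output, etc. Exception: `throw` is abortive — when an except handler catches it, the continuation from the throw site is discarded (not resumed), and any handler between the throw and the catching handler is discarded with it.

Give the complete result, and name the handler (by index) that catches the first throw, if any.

Evaluation trace:
emit(1) @ H1 ⇒ out+=1
throw(5) @ H0 caught ⇒ 12
H1 returns [1, 12]
= [1, 12]

Answer: [1, 12] ; first throw caught by: H0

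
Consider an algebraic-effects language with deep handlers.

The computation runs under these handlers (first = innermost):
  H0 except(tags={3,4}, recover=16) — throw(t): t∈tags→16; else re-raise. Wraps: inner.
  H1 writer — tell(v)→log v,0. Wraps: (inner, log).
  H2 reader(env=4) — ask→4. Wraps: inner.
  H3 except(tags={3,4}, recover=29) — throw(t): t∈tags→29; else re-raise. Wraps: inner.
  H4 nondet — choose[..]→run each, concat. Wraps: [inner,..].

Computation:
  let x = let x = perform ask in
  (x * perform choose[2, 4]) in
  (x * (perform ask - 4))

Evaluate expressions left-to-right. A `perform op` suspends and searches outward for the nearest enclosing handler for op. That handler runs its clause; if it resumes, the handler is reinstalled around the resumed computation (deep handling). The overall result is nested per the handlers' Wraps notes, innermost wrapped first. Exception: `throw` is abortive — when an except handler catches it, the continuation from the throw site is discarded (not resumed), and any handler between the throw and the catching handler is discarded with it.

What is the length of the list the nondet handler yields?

Evaluation trace:
ask @ H2 ⇒ 4
choose[2, 4] @ H4
  branch[0] choose=2:
    ask @ H2 ⇒ 4
    H0 returns 0
    H1 returns (0, ())
    H2 returns (0, ())
    H3 returns (0, ())
    H4 returns [(0, ())]
  branch[1] choose=4:
    ask @ H2 ⇒ 4
    H0 returns 0
    H1 returns (0, ())
    H2 returns (0, ())
    H3 returns (0, ())
    H4 returns [(0, ())]
= [(0, ()), (0, ())]

Answer: 2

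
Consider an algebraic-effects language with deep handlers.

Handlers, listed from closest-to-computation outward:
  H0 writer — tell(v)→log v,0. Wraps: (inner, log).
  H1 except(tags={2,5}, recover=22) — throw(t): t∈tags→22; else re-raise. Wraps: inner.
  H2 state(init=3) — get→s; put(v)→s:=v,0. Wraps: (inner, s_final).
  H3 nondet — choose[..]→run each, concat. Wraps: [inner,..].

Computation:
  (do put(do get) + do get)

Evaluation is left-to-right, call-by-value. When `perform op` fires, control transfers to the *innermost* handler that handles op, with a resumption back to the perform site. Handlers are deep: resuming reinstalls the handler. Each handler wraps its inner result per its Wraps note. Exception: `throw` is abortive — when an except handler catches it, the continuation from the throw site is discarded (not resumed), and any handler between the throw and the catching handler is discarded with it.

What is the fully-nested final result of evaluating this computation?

Working:
get @ H2 ⇒ 3
put(3) @ H2 ⇒ s:=3
get @ H2 ⇒ 3
H0 returns (3, ())
H1 returns (3, ())
H2 returns ((3, ()), 3)
H3 returns [((3, ()), 3)]
= [((3, ()), 3)]

Answer: [((3, ()), 3)]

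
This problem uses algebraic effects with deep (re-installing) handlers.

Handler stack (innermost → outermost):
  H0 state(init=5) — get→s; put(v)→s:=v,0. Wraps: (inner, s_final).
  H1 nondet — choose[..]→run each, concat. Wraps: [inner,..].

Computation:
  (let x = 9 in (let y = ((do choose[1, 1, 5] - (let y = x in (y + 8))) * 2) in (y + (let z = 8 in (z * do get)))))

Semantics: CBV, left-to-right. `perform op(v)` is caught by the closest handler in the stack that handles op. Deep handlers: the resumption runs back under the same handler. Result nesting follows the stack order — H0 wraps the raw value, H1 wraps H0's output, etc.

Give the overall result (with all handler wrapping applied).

Answer: [(8, 5), (8, 5), (16, 5)]

Evaluation trace:
choose[1, 1, 5] @ H1
  branch[0] choose=1:
    get @ H0 ⇒ 5
    H0 returns (8, 5)
    H1 returns [(8, 5)]
  branch[1] choose=1:
    get @ H0 ⇒ 5
    H0 returns (8, 5)
    H1 returns [(8, 5)]
  branch[2] choose=5:
    get @ H0 ⇒ 5
    H0 returns (16, 5)
    H1 returns [(16, 5)]
= [(8, 5), (8, 5), (16, 5)]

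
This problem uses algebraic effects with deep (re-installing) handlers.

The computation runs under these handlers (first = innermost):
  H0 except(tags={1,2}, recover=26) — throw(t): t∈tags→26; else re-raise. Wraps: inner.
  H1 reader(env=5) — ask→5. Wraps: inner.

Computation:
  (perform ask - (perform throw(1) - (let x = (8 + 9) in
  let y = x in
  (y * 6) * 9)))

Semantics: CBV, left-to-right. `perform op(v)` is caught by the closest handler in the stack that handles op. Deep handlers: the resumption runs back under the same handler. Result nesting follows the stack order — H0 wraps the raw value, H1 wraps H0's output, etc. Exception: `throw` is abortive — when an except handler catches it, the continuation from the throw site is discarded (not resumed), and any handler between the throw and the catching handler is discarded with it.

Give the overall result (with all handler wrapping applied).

Working:
ask @ H1 ⇒ 5
throw(1) @ H0 caught ⇒ 26
H1 returns 26
= 26

Answer: 26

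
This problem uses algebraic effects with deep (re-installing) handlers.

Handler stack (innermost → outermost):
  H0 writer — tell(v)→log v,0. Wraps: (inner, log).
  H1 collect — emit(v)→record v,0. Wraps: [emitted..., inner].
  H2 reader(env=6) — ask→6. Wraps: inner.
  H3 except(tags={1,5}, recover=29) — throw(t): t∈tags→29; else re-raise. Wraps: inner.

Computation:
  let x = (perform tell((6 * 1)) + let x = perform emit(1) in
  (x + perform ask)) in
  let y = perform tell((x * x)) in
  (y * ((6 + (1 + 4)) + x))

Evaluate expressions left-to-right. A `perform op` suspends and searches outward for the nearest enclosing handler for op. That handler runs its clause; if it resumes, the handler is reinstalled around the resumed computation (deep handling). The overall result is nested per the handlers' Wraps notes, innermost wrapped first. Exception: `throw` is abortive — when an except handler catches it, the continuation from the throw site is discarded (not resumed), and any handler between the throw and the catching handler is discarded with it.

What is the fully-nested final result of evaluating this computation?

Answer: [1, (0, (6, 36))]

Working:
tell(6) @ H0 ⇒ log+=6
emit(1) @ H1 ⇒ out+=1
ask @ H2 ⇒ 6
tell(36) @ H0 ⇒ log+=36
H0 returns (0, (6, 36))
H1 returns [1, (0, (6, 36))]
H2 returns [1, (0, (6, 36))]
H3 returns [1, (0, (6, 36))]
= [1, (0, (6, 36))]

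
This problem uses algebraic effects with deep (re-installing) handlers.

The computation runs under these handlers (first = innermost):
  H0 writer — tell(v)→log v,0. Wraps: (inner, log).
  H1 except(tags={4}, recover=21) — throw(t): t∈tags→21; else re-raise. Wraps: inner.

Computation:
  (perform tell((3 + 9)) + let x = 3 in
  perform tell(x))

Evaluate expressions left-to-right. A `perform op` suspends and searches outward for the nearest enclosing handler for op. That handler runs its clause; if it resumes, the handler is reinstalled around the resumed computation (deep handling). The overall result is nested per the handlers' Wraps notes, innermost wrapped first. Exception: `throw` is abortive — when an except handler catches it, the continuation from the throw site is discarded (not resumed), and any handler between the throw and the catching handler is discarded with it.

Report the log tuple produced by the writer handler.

Working:
tell(12) @ H0 ⇒ log+=12
tell(3) @ H0 ⇒ log+=3
H0 returns (0, (12, 3))
H1 returns (0, (12, 3))
= (0, (12, 3))

Answer: (12, 3)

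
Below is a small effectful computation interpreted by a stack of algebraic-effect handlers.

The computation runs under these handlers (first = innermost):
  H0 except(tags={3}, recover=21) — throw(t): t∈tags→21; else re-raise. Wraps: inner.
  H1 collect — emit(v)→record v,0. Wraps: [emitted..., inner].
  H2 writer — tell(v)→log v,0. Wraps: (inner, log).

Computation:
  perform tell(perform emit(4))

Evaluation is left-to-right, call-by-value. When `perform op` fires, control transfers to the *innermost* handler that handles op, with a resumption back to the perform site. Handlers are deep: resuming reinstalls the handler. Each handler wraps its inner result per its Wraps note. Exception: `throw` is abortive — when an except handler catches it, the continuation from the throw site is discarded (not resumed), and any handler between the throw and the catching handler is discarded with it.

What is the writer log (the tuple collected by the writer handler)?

Evaluation trace:
emit(4) @ H1 ⇒ out+=4
tell(0) @ H2 ⇒ log+=0
H0 returns 0
H1 returns [4, 0]
H2 returns ([4, 0], (0))
= ([4, 0], (0))

Answer: (0)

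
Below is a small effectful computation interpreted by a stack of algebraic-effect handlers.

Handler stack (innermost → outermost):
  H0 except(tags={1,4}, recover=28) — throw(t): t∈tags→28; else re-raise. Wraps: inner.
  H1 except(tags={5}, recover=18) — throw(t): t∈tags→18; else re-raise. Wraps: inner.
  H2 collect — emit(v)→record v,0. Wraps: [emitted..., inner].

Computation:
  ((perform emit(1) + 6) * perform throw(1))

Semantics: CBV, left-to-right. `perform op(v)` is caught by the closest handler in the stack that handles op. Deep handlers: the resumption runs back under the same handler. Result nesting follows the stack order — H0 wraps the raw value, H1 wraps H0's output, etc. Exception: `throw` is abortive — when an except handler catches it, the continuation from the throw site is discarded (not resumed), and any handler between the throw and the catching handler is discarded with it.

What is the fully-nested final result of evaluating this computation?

Evaluation trace:
emit(1) @ H2 ⇒ out+=1
throw(1) @ H0 caught ⇒ 28
H1 returns 28
H2 returns [1, 28]
= [1, 28]

Answer: [1, 28]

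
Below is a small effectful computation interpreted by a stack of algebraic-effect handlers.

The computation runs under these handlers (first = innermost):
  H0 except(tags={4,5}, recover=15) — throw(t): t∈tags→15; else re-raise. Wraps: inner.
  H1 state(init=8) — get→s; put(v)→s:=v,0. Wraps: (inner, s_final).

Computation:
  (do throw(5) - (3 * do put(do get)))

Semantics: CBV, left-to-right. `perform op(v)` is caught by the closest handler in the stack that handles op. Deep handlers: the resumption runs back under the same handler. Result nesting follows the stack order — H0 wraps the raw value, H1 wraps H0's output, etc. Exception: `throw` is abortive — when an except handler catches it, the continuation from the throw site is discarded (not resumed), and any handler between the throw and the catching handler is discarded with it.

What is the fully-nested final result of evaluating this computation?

Answer: (15, 8)

Working:
throw(5) @ H0 caught ⇒ 15
H1 returns (15, 8)
= (15, 8)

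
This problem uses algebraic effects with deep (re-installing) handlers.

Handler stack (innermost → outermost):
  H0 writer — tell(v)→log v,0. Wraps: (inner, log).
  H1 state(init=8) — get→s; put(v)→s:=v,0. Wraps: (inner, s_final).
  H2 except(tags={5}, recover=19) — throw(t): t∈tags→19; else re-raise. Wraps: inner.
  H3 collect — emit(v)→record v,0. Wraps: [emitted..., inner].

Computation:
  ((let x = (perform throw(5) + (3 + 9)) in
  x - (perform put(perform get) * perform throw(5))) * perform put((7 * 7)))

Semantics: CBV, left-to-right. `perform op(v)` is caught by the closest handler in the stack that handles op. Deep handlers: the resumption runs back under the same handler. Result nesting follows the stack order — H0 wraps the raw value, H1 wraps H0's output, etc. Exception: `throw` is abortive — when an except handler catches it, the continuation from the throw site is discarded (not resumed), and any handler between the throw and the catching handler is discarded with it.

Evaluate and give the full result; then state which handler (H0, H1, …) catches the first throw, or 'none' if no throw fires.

Answer: [19] ; first throw caught by: H2

Step-by-step:
throw(5) @ H2 caught ⇒ 19
H3 returns [19]
= [19]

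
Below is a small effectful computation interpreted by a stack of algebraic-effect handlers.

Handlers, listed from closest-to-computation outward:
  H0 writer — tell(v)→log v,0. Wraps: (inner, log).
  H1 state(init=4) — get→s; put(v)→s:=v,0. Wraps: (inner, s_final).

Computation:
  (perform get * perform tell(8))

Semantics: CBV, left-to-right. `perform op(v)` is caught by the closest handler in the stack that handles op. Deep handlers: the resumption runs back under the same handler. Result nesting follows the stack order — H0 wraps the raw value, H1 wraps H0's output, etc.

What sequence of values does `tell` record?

Answer: (8)

Evaluation trace:
get @ H1 ⇒ 4
tell(8) @ H0 ⇒ log+=8
H0 returns (0, (8))
H1 returns ((0, (8)), 4)
= ((0, (8)), 4)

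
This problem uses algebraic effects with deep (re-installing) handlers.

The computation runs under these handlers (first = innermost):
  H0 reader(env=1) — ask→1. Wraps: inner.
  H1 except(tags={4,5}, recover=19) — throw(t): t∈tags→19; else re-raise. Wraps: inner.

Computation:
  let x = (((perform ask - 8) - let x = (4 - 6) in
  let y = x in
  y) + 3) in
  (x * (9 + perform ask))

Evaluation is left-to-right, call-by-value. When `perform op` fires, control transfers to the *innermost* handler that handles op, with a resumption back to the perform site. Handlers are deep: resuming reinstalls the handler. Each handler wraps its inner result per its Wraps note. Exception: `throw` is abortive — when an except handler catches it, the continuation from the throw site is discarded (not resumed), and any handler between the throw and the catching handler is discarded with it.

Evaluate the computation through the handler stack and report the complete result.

Step-by-step:
ask @ H0 ⇒ 1
ask @ H0 ⇒ 1
H0 returns -20
H1 returns -20
= -20

Answer: -20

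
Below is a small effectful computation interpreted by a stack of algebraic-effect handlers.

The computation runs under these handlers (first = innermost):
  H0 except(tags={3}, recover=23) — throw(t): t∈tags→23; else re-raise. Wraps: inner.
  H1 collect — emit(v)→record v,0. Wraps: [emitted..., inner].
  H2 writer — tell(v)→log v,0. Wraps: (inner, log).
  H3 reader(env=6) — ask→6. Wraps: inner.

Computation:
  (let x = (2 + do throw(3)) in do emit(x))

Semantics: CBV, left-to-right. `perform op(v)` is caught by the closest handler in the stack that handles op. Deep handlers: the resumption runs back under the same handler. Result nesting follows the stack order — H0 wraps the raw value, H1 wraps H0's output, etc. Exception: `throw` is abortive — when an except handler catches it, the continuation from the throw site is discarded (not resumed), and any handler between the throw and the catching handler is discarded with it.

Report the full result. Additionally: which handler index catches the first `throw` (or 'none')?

Answer: ([23], ()) ; first throw caught by: H0

Evaluation trace:
throw(3) @ H0 caught ⇒ 23
H1 returns [23]
H2 returns ([23], ())
H3 returns ([23], ())
= ([23], ())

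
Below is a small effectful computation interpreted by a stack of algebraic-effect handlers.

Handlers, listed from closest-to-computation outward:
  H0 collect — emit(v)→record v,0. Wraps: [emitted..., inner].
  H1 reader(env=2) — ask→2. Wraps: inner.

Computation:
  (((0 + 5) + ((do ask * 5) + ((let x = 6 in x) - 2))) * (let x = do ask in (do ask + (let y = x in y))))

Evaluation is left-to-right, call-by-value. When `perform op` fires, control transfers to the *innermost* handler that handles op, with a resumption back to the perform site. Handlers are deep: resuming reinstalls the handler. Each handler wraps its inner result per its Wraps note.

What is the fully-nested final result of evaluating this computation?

Answer: [76]

Working:
ask @ H1 ⇒ 2
ask @ H1 ⇒ 2
ask @ H1 ⇒ 2
H0 returns [76]
H1 returns [76]
= [76]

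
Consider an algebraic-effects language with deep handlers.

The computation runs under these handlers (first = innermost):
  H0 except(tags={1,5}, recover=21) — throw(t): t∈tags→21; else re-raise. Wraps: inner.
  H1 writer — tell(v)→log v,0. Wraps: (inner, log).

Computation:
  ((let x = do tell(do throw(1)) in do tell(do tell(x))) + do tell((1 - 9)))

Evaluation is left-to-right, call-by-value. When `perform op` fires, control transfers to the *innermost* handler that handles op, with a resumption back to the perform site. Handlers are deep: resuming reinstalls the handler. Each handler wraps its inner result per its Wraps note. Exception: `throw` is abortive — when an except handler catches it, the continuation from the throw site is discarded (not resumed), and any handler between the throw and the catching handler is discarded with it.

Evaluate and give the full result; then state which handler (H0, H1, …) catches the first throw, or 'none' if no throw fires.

Answer: (21, ()) ; first throw caught by: H0

Evaluation trace:
throw(1) @ H0 caught ⇒ 21
H1 returns (21, ())
= (21, ())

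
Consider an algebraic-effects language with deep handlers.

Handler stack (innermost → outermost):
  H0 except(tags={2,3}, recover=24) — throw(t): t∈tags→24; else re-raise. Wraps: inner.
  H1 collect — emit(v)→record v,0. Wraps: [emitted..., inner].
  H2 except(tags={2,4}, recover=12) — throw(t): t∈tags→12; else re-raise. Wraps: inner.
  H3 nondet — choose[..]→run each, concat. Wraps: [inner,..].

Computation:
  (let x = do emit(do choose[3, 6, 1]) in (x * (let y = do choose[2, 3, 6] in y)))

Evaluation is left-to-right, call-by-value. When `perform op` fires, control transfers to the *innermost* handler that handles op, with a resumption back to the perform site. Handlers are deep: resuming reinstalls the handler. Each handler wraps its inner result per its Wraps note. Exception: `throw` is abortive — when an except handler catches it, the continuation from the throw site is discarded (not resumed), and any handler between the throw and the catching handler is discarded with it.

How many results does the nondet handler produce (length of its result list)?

Answer: 9

Step-by-step:
choose[3, 6, 1] @ H3
  branch[0] choose=3:
    emit(3) @ H1 ⇒ out+=3
    choose[2, 3, 6] @ H3
      branch[0] choose=2:
        H0 returns 0
        H1 returns [3, 0]
        H2 returns [3, 0]
        H3 returns [[3, 0]]
      branch[1] choose=3:
        H0 returns 0
        H1 returns [3, 0]
        H2 returns [3, 0]
        H3 returns [[3, 0]]
      branch[2] choose=6:
        H0 returns 0
        H1 returns [3, 0]
        H2 returns [3, 0]
        H3 returns [[3, 0]]
  branch[1] choose=6:
    emit(6) @ H1 ⇒ out+=6
    choose[2, 3, 6] @ H3
      branch[0] choose=2:
        H0 returns 0
        H1 returns [6, 0]
        H2 returns [6, 0]
        H3 returns [[6, 0]]
      branch[1] choose=3:
        H0 returns 0
        H1 returns [6, 0]
        H2 returns [6, 0]
        H3 returns [[6, 0]]
      branch[2] choose=6:
        H0 returns 0
        H1 returns [6, 0]
        H2 returns [6, 0]
        H3 returns [[6, 0]]
  branch[2] choose=1:
    emit(1) @ H1 ⇒ out+=1
    choose[2, 3, 6] @ H3
      branch[0] choose=2:
        H0 returns 0
        H1 returns [1, 0]
        H2 returns [1, 0]
        H3 returns [[1, 0]]
      branch[1] choose=3:
        H0 returns 0
        H1 returns [1, 0]
        H2 returns [1, 0]
        H3 returns [[1, 0]]
      branch[2] choose=6:
        H0 returns 0
        H1 returns [1, 0]
        H2 returns [1, 0]
        H3 returns [[1, 0]]
= [[3, 0], [3, 0], [3, 0], [6, 0], [6, 0], [6, 0], [1, 0], [1, 0], [1, 0]]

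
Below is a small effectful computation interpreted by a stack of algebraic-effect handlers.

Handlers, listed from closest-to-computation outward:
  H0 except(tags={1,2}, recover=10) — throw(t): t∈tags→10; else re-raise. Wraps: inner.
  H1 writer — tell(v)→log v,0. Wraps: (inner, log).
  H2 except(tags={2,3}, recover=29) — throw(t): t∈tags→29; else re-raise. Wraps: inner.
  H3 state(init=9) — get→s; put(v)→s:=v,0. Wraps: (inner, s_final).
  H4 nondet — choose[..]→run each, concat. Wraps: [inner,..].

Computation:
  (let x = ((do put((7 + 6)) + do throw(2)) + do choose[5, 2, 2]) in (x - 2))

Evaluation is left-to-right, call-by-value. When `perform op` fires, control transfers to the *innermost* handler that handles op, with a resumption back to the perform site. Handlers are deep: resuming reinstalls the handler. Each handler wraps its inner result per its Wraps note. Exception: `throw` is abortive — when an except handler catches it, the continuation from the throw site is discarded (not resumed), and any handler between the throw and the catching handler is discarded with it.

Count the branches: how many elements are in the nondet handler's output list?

Answer: 1

Evaluation trace:
put(13) @ H3 ⇒ s:=13
throw(2) @ H0 caught ⇒ 10
H1 returns (10, ())
H2 returns (10, ())
H3 returns ((10, ()), 13)
H4 returns [((10, ()), 13)]
= [((10, ()), 13)]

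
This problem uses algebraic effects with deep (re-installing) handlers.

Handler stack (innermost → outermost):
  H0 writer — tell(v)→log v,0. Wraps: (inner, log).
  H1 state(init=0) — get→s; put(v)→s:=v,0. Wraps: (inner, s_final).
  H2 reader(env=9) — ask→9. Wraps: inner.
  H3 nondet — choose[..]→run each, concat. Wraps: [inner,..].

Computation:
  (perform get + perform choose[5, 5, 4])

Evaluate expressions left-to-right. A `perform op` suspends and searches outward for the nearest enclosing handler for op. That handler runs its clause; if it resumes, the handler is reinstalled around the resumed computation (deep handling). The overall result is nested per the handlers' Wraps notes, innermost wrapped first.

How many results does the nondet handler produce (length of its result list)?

Answer: 3

Evaluation trace:
get @ H1 ⇒ 0
choose[5, 5, 4] @ H3
  branch[0] choose=5:
    H0 returns (5, ())
    H1 returns ((5, ()), 0)
    H2 returns ((5, ()), 0)
    H3 returns [((5, ()), 0)]
  branch[1] choose=5:
    H0 returns (5, ())
    H1 returns ((5, ()), 0)
    H2 returns ((5, ()), 0)
    H3 returns [((5, ()), 0)]
  branch[2] choose=4:
    H0 returns (4, ())
    H1 returns ((4, ()), 0)
    H2 returns ((4, ()), 0)
    H3 returns [((4, ()), 0)]
= [((5, ()), 0), ((5, ()), 0), ((4, ()), 0)]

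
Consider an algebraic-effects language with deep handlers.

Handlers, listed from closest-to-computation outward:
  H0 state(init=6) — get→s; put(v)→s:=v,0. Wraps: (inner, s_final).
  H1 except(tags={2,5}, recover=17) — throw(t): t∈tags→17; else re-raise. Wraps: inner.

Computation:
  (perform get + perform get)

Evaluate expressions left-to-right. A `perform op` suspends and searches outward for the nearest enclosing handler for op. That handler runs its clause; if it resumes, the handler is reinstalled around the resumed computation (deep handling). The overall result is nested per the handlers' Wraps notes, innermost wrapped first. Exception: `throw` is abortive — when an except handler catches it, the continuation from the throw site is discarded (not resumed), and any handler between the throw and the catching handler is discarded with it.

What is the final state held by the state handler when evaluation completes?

Step-by-step:
get @ H0 ⇒ 6
get @ H0 ⇒ 6
H0 returns (12, 6)
H1 returns (12, 6)
= (12, 6)

Answer: 6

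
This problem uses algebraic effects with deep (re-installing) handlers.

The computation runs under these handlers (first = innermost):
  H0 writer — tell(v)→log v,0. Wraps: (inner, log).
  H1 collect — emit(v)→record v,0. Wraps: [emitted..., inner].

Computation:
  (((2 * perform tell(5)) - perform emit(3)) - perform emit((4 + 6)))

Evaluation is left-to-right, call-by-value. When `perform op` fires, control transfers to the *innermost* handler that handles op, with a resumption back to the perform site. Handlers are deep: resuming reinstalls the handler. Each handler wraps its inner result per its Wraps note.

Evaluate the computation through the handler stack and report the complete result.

Working:
tell(5) @ H0 ⇒ log+=5
emit(3) @ H1 ⇒ out+=3
emit(10) @ H1 ⇒ out+=10
H0 returns (0, (5))
H1 returns [3, 10, (0, (5))]
= [3, 10, (0, (5))]

Answer: [3, 10, (0, (5))]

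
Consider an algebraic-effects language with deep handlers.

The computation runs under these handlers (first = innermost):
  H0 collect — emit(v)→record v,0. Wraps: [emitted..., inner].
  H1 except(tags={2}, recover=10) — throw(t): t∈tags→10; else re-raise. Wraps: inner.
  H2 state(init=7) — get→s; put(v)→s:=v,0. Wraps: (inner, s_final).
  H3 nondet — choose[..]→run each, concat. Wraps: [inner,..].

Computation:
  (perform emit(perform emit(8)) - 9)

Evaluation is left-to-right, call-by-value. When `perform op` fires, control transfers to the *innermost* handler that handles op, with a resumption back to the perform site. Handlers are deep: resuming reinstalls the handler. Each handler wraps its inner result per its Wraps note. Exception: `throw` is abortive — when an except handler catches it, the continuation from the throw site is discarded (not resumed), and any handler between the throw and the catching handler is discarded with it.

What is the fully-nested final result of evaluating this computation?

Step-by-step:
emit(8) @ H0 ⇒ out+=8
emit(0) @ H0 ⇒ out+=0
H0 returns [8, 0, -9]
H1 returns [8, 0, -9]
H2 returns ([8, 0, -9], 7)
H3 returns [([8, 0, -9], 7)]
= [([8, 0, -9], 7)]

Answer: [([8, 0, -9], 7)]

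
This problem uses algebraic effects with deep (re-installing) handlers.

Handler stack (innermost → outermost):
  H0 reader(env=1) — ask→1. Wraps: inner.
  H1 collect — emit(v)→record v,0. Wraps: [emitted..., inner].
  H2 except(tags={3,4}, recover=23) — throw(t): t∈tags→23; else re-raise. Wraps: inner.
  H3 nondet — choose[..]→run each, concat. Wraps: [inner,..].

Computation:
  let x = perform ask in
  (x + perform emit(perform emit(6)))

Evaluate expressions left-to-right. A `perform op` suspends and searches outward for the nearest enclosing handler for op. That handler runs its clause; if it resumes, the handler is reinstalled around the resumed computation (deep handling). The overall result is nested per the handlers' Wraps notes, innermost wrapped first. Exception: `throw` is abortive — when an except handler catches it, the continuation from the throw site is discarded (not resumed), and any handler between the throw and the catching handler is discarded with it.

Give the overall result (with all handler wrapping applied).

Answer: [[6, 0, 1]]

Step-by-step:
ask @ H0 ⇒ 1
emit(6) @ H1 ⇒ out+=6
emit(0) @ H1 ⇒ out+=0
H0 returns 1
H1 returns [6, 0, 1]
H2 returns [6, 0, 1]
H3 returns [[6, 0, 1]]
= [[6, 0, 1]]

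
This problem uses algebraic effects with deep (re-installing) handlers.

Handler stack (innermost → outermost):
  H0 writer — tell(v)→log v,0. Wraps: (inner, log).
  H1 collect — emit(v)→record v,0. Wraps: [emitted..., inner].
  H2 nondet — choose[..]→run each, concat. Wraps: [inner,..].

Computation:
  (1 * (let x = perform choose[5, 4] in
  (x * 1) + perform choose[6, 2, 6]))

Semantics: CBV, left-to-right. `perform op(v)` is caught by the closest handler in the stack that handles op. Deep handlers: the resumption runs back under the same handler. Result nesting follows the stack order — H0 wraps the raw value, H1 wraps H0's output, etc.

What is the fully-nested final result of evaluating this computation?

Step-by-step:
choose[5, 4] @ H2
  branch[0] choose=5:
    choose[6, 2, 6] @ H2
      branch[0] choose=6:
        H0 returns (11, ())
        H1 returns [(11, ())]
        H2 returns [[(11, ())]]
      branch[1] choose=2:
        H0 returns (7, ())
        H1 returns [(7, ())]
        H2 returns [[(7, ())]]
      branch[2] choose=6:
        H0 returns (11, ())
        H1 returns [(11, ())]
        H2 returns [[(11, ())]]
  branch[1] choose=4:
    choose[6, 2, 6] @ H2
      branch[0] choose=6:
        H0 returns (10, ())
        H1 returns [(10, ())]
        H2 returns [[(10, ())]]
      branch[1] choose=2:
        H0 returns (6, ())
        H1 returns [(6, ())]
        H2 returns [[(6, ())]]
      branch[2] choose=6:
        H0 returns (10, ())
        H1 returns [(10, ())]
        H2 returns [[(10, ())]]
= [[(11, ())], [(7, ())], [(11, ())], [(10, ())], [(6, ())], [(10, ())]]

Answer: [[(11, ())], [(7, ())], [(11, ())], [(10, ())], [(6, ())], [(10, ())]]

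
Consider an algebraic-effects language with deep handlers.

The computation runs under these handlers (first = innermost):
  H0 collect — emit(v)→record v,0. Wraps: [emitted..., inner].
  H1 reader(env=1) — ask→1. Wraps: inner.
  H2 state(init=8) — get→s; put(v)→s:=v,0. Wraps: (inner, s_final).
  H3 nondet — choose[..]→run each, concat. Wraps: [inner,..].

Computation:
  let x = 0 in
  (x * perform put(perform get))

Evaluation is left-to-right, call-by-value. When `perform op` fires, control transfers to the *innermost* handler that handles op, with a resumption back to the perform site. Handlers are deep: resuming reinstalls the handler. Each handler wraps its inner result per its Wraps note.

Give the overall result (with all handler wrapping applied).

Working:
get @ H2 ⇒ 8
put(8) @ H2 ⇒ s:=8
H0 returns [0]
H1 returns [0]
H2 returns ([0], 8)
H3 returns [([0], 8)]
= [([0], 8)]

Answer: [([0], 8)]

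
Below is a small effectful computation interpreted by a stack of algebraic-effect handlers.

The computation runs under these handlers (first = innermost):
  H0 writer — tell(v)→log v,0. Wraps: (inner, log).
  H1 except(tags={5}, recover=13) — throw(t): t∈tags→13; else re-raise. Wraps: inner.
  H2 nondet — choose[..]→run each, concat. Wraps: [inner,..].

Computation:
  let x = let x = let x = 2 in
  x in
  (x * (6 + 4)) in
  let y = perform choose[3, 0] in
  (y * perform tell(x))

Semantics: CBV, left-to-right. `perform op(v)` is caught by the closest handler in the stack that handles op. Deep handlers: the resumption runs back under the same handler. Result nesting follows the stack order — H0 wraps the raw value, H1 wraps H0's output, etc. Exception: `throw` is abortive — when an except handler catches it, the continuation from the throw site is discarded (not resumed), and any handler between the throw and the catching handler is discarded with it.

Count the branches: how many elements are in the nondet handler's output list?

Answer: 2

Evaluation trace:
choose[3, 0] @ H2
  branch[0] choose=3:
    tell(20) @ H0 ⇒ log+=20
    H0 returns (0, (20))
    H1 returns (0, (20))
    H2 returns [(0, (20))]
  branch[1] choose=0:
    tell(20) @ H0 ⇒ log+=20
    H0 returns (0, (20))
    H1 returns (0, (20))
    H2 returns [(0, (20))]
= [(0, (20)), (0, (20))]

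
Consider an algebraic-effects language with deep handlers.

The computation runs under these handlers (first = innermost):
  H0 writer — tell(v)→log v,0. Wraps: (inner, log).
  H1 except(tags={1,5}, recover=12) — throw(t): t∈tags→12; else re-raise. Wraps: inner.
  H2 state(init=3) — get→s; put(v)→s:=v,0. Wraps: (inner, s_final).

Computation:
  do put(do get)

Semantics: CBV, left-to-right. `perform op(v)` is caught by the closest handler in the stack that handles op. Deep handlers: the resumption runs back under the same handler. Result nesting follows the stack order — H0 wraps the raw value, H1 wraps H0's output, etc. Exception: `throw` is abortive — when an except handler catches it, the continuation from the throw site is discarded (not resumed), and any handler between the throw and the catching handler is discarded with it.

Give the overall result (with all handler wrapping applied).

Answer: ((0, ()), 3)

Working:
get @ H2 ⇒ 3
put(3) @ H2 ⇒ s:=3
H0 returns (0, ())
H1 returns (0, ())
H2 returns ((0, ()), 3)
= ((0, ()), 3)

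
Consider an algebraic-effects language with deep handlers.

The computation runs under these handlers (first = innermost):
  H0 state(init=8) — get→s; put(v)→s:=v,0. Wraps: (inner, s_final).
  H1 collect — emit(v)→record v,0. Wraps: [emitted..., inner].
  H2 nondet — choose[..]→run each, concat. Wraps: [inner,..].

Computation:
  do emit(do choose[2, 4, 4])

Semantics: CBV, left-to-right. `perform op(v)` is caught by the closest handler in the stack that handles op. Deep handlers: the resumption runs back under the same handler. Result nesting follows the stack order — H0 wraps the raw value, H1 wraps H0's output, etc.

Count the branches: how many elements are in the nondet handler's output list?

Step-by-step:
choose[2, 4, 4] @ H2
  branch[0] choose=2:
    emit(2) @ H1 ⇒ out+=2
    H0 returns (0, 8)
    H1 returns [2, (0, 8)]
    H2 returns [[2, (0, 8)]]
  branch[1] choose=4:
    emit(4) @ H1 ⇒ out+=4
    H0 returns (0, 8)
    H1 returns [4, (0, 8)]
    H2 returns [[4, (0, 8)]]
  branch[2] choose=4:
    emit(4) @ H1 ⇒ out+=4
    H0 returns (0, 8)
    H1 returns [4, (0, 8)]
    H2 returns [[4, (0, 8)]]
= [[2, (0, 8)], [4, (0, 8)], [4, (0, 8)]]

Answer: 3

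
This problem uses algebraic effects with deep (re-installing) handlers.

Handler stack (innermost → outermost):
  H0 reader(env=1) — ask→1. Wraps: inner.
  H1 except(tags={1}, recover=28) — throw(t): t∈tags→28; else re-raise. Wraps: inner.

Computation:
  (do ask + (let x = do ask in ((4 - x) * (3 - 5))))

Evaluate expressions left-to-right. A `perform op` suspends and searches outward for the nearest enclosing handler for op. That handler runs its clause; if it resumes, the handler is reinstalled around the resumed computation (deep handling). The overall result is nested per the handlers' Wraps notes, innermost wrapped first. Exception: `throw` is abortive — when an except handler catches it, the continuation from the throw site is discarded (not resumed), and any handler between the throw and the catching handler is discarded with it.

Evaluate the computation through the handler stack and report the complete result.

Step-by-step:
ask @ H0 ⇒ 1
ask @ H0 ⇒ 1
H0 returns -5
H1 returns -5
= -5

Answer: -5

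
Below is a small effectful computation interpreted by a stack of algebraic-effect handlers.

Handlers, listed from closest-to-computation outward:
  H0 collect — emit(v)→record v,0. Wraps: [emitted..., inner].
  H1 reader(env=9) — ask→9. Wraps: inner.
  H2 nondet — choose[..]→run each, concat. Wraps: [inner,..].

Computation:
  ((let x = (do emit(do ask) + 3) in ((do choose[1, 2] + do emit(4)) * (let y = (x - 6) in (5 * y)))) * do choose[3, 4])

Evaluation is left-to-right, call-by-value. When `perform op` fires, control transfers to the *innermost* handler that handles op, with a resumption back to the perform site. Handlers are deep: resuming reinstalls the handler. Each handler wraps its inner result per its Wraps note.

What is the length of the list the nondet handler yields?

Answer: 4

Step-by-step:
ask @ H1 ⇒ 9
emit(9) @ H0 ⇒ out+=9
choose[1, 2] @ H2
  branch[0] choose=1:
    emit(4) @ H0 ⇒ out+=4
    choose[3, 4] @ H2
      branch[0] choose=3:
        H0 returns [9, 4, -45]
        H1 returns [9, 4, -45]
        H2 returns [[9, 4, -45]]
      branch[1] choose=4:
        H0 returns [9, 4, -60]
        H1 returns [9, 4, -60]
        H2 returns [[9, 4, -60]]
  branch[1] choose=2:
    emit(4) @ H0 ⇒ out+=4
    choose[3, 4] @ H2
      branch[0] choose=3:
        H0 returns [9, 4, -90]
        H1 returns [9, 4, -90]
        H2 returns [[9, 4, -90]]
      branch[1] choose=4:
        H0 returns [9, 4, -120]
        H1 returns [9, 4, -120]
        H2 returns [[9, 4, -120]]
= [[9, 4, -45], [9, 4, -60], [9, 4, -90], [9, 4, -120]]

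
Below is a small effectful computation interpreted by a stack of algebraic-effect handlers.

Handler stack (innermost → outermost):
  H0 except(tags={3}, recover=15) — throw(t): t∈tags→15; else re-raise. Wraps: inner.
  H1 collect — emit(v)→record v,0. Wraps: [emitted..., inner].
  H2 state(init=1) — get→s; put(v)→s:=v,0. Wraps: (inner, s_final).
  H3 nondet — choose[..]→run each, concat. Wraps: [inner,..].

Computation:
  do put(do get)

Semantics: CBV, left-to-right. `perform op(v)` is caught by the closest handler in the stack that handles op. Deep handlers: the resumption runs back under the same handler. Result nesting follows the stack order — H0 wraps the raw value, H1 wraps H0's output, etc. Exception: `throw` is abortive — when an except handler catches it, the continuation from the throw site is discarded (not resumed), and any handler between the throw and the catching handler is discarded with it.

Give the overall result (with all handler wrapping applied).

Answer: [([0], 1)]

Step-by-step:
get @ H2 ⇒ 1
put(1) @ H2 ⇒ s:=1
H0 returns 0
H1 returns [0]
H2 returns ([0], 1)
H3 returns [([0], 1)]
= [([0], 1)]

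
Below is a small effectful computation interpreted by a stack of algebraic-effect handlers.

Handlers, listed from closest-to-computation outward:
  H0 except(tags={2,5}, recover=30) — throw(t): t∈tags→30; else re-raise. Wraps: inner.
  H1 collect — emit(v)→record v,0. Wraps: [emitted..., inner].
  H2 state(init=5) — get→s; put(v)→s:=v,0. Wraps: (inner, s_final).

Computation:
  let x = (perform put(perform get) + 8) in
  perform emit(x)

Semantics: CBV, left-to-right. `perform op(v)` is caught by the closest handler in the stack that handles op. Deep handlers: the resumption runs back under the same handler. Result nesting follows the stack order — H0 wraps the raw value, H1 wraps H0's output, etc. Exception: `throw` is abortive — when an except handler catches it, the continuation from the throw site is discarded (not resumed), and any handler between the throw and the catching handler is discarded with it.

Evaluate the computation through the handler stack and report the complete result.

Answer: ([8, 0], 5)

Step-by-step:
get @ H2 ⇒ 5
put(5) @ H2 ⇒ s:=5
emit(8) @ H1 ⇒ out+=8
H0 returns 0
H1 returns [8, 0]
H2 returns ([8, 0], 5)
= ([8, 0], 5)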